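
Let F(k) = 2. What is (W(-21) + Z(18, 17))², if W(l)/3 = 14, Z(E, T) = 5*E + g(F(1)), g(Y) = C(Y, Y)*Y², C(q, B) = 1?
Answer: 18496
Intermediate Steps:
g(Y) = Y² (g(Y) = 1*Y² = Y²)
Z(E, T) = 4 + 5*E (Z(E, T) = 5*E + 2² = 5*E + 4 = 4 + 5*E)
W(l) = 42 (W(l) = 3*14 = 42)
(W(-21) + Z(18, 17))² = (42 + (4 + 5*18))² = (42 + (4 + 90))² = (42 + 94)² = 136² = 18496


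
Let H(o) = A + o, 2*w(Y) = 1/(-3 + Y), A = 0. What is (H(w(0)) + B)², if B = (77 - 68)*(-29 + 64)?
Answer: 3568321/36 ≈ 99120.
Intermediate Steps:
B = 315 (B = 9*35 = 315)
w(Y) = 1/(2*(-3 + Y))
H(o) = o (H(o) = 0 + o = o)
(H(w(0)) + B)² = (1/(2*(-3 + 0)) + 315)² = ((½)/(-3) + 315)² = ((½)*(-⅓) + 315)² = (-⅙ + 315)² = (1889/6)² = 3568321/36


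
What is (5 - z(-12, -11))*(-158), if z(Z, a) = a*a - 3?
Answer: 17854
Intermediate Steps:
z(Z, a) = -3 + a² (z(Z, a) = a² - 3 = -3 + a²)
(5 - z(-12, -11))*(-158) = (5 - (-3 + (-11)²))*(-158) = (5 - (-3 + 121))*(-158) = (5 - 1*118)*(-158) = (5 - 118)*(-158) = -113*(-158) = 17854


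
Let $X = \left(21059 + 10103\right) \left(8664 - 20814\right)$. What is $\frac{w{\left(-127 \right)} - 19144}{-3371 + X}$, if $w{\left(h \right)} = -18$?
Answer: $\frac{19162}{378621671} \approx 5.061 \cdot 10^{-5}$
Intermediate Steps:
$X = -378618300$ ($X = 31162 \left(-12150\right) = -378618300$)
$\frac{w{\left(-127 \right)} - 19144}{-3371 + X} = \frac{-18 - 19144}{-3371 - 378618300} = - \frac{19162}{-378621671} = \left(-19162\right) \left(- \frac{1}{378621671}\right) = \frac{19162}{378621671}$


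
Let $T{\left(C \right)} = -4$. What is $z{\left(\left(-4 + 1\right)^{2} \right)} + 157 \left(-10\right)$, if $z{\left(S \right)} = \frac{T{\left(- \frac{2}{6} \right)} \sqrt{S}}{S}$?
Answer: $- \frac{4714}{3} \approx -1571.3$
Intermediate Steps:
$z{\left(S \right)} = - \frac{4}{\sqrt{S}}$ ($z{\left(S \right)} = \frac{\left(-4\right) \sqrt{S}}{S} = - \frac{4}{\sqrt{S}}$)
$z{\left(\left(-4 + 1\right)^{2} \right)} + 157 \left(-10\right) = - \frac{4}{3} + 157 \left(-10\right) = - \frac{4}{3} - 1570 = - \frac{4714}{3}$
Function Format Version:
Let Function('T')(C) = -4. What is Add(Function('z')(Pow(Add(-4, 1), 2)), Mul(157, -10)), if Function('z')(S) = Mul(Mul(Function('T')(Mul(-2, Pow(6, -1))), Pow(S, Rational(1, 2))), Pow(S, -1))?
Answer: Rational(-4714, 3) ≈ -1571.3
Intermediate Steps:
Function('z')(S) = Mul(-4, Pow(S, Rational(-1, 2))) (Function('z')(S) = Mul(Mul(-4, Pow(S, Rational(1, 2))), Pow(S, -1)) = Mul(-4, Pow(S, Rational(-1, 2))))
Add(Function('z')(Pow(Add(-4, 1), 2)), Mul(157, -10)) = Add(Mul(-4, Pow(Pow(Add(-4, 1), 2), Rational(-1, 2))), Mul(157, -10)) = Add(Mul(-4, Pow(Pow(-3, 2), Rational(-1, 2))), -1570) = Add(Mul(-4, Pow(9, Rational(-1, 2))), -1570) = Add(Mul(-4, Rational(1, 3)), -1570) = Add(Rational(-4, 3), -1570) = Rational(-4714, 3)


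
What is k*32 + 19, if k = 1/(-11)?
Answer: 177/11 ≈ 16.091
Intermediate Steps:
k = -1/11 ≈ -0.090909
k*32 + 19 = -1/11*32 + 19 = -32/11 + 19 = 177/11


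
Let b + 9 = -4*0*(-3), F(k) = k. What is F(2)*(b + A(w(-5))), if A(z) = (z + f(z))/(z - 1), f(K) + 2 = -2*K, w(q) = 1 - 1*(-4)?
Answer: -43/2 ≈ -21.500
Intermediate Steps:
w(q) = 5 (w(q) = 1 + 4 = 5)
f(K) = -2 - 2*K
b = -9 (b = -9 - 4*0*(-3) = -9 + 0*(-3) = -9 + 0 = -9)
A(z) = (-2 - z)/(-1 + z) (A(z) = (z + (-2 - 2*z))/(z - 1) = (-2 - z)/(-1 + z))
F(2)*(b + A(w(-5))) = 2*(-9 + (-2 - 1*5)/(-1 + 5)) = 2*(-9 + (-2 - 5)/4) = 2*(-9 + (1/4)*(-7)) = 2*(-9 - 7/4) = 2*(-43/4) = -43/2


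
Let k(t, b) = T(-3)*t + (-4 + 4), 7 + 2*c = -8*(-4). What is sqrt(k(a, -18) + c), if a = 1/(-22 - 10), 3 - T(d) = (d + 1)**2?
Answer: sqrt(802)/8 ≈ 3.5400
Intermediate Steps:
c = 25/2 (c = -7/2 + (-8*(-4))/2 = -7/2 + (1/2)*32 = -7/2 + 16 = 25/2 ≈ 12.500)
T(d) = 3 - (1 + d)**2 (T(d) = 3 - (d + 1)**2 = 3 - (1 + d)**2)
a = -1/32 (a = 1/(-32) = -1/32 ≈ -0.031250)
k(t, b) = -t (k(t, b) = (3 - (1 - 3)**2)*t + (-4 + 4) = (3 - 1*(-2)**2)*t + 0 = (3 - 1*4)*t + 0 = (3 - 4)*t + 0 = -t + 0 = -t)
sqrt(k(a, -18) + c) = sqrt(-1*(-1/32) + 25/2) = sqrt(1/32 + 25/2) = sqrt(401/32) = sqrt(802)/8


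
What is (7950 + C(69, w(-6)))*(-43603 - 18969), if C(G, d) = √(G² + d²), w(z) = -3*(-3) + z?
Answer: -497447400 - 187716*√530 ≈ -5.0177e+8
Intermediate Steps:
w(z) = 9 + z
(7950 + C(69, w(-6)))*(-43603 - 18969) = (7950 + √(69² + (9 - 6)²))*(-43603 - 18969) = (7950 + √(4761 + 3²))*(-62572) = (7950 + √(4761 + 9))*(-62572) = (7950 + √4770)*(-62572) = (7950 + 3*√530)*(-62572) = -497447400 - 187716*√530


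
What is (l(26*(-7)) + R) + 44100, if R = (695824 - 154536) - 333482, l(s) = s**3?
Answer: -5776662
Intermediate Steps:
R = 207806 (R = 541288 - 333482 = 207806)
(l(26*(-7)) + R) + 44100 = ((26*(-7))**3 + 207806) + 44100 = ((-182)**3 + 207806) + 44100 = (-6028568 + 207806) + 44100 = -5820762 + 44100 = -5776662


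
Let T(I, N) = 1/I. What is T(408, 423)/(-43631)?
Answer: -1/17801448 ≈ -5.6175e-8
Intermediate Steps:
T(408, 423)/(-43631) = 1/(408*(-43631)) = (1/408)*(-1/43631) = -1/17801448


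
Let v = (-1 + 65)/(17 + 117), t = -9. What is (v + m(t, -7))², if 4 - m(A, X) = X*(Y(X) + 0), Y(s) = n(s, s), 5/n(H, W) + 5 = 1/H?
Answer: 31528225/5817744 ≈ 5.4193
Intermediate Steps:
n(H, W) = 5/(-5 + 1/H)
Y(s) = -5*s/(-1 + 5*s)
m(A, X) = 4 + 5*X²/(-1 + 5*X) (m(A, X) = 4 - X*(-5*X/(-1 + 5*X) + 0) = 4 - X*(-5*X/(-1 + 5*X)) = 4 - (-5)*X²/(-1 + 5*X) = 4 + 5*X²/(-1 + 5*X))
v = 32/67 (v = 64/134 = 64*(1/134) = 32/67 ≈ 0.47761)
(v + m(t, -7))² = (32/67 + (-4 + 5*(-7)² + 20*(-7))/(-1 + 5*(-7)))² = (32/67 + (-4 + 5*49 - 140)/(-1 - 35))² = (32/67 + (-4 + 245 - 140)/(-36))² = (32/67 - 1/36*101)² = (32/67 - 101/36)² = (-5615/2412)² = 31528225/5817744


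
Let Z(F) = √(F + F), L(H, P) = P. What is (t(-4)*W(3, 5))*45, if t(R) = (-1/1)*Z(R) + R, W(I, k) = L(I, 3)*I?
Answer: -1620 - 810*I*√2 ≈ -1620.0 - 1145.5*I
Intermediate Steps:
Z(F) = √2*√F (Z(F) = √(2*F) = √2*√F)
W(I, k) = 3*I
t(R) = R - √2*√R (t(R) = (-1/1)*(√2*√R) + R = (-1*1)*(√2*√R) + R = -√2*√R + R = R - √2*√R)
(t(-4)*W(3, 5))*45 = ((-4 - √2*√(-4))*(3*3))*45 = ((-4 - √2*2*I)*9)*45 = ((-4 - 2*I*√2)*9)*45 = (-36 - 18*I*√2)*45 = -1620 - 810*I*√2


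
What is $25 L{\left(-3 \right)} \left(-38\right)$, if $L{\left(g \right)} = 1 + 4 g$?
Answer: $10450$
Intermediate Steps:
$25 L{\left(-3 \right)} \left(-38\right) = 25 \left(1 + 4 \left(-3\right)\right) \left(-38\right) = 25 \left(1 - 12\right) \left(-38\right) = 25 \left(-11\right) \left(-38\right) = \left(-275\right) \left(-38\right) = 10450$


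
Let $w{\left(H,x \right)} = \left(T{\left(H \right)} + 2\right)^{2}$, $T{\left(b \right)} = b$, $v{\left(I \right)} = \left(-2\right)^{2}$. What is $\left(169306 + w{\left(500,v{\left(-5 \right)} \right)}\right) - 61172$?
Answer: $360138$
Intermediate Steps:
$v{\left(I \right)} = 4$
$w{\left(H,x \right)} = \left(2 + H\right)^{2}$ ($w{\left(H,x \right)} = \left(H + 2\right)^{2} = \left(2 + H\right)^{2}$)
$\left(169306 + w{\left(500,v{\left(-5 \right)} \right)}\right) - 61172 = \left(169306 + \left(2 + 500\right)^{2}\right) - 61172 = \left(169306 + 502^{2}\right) - 61172 = \left(169306 + 252004\right) - 61172 = 421310 - 61172 = 360138$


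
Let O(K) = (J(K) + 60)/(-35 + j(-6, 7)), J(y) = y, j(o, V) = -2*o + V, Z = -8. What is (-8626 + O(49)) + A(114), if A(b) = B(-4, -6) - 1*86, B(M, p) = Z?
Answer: -139629/16 ≈ -8726.8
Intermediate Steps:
B(M, p) = -8
j(o, V) = V - 2*o
A(b) = -94 (A(b) = -8 - 1*86 = -8 - 86 = -94)
O(K) = -15/4 - K/16 (O(K) = (K + 60)/(-35 + (7 - 2*(-6))) = (60 + K)/(-35 + (7 + 12)) = (60 + K)/(-35 + 19) = (60 + K)/(-16) = (60 + K)*(-1/16) = -15/4 - K/16)
(-8626 + O(49)) + A(114) = (-8626 + (-15/4 - 1/16*49)) - 94 = (-8626 + (-15/4 - 49/16)) - 94 = (-8626 - 109/16) - 94 = -138125/16 - 94 = -139629/16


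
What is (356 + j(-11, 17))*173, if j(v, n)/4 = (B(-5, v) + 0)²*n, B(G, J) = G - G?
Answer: 61588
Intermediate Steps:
B(G, J) = 0
j(v, n) = 0 (j(v, n) = 4*((0 + 0)²*n) = 4*(0²*n) = 4*(0*n) = 4*0 = 0)
(356 + j(-11, 17))*173 = (356 + 0)*173 = 356*173 = 61588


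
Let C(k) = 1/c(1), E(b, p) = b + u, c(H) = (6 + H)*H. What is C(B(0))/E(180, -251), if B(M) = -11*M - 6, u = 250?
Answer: 1/3010 ≈ 0.00033223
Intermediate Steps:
c(H) = H*(6 + H)
B(M) = -6 - 11*M
E(b, p) = 250 + b (E(b, p) = b + 250 = 250 + b)
C(k) = ⅐ (C(k) = 1/(1*(6 + 1)) = 1/(1*7) = 1/7 = ⅐)
C(B(0))/E(180, -251) = 1/(7*(250 + 180)) = (⅐)/430 = (⅐)*(1/430) = 1/3010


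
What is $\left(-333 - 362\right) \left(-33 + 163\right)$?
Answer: $-90350$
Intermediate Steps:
$\left(-333 - 362\right) \left(-33 + 163\right) = \left(-695\right) 130 = -90350$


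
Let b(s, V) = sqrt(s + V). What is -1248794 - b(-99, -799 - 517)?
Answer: -1248794 - I*sqrt(1415) ≈ -1.2488e+6 - 37.617*I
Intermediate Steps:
b(s, V) = sqrt(V + s)
-1248794 - b(-99, -799 - 517) = -1248794 - sqrt((-799 - 517) - 99) = -1248794 - sqrt(-1316 - 99) = -1248794 - sqrt(-1415) = -1248794 - I*sqrt(1415)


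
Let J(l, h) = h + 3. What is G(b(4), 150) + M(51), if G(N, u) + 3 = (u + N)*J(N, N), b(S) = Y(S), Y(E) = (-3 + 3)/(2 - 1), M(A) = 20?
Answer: 467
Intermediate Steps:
Y(E) = 0 (Y(E) = 0/1 = 0*1 = 0)
b(S) = 0
J(l, h) = 3 + h
G(N, u) = -3 + (3 + N)*(N + u) (G(N, u) = -3 + (u + N)*(3 + N) = -3 + (N + u)*(3 + N) = -3 + (3 + N)*(N + u))
G(b(4), 150) + M(51) = (-3 + 0*(3 + 0) + 150*(3 + 0)) + 20 = (-3 + 0*3 + 150*3) + 20 = (-3 + 0 + 450) + 20 = 447 + 20 = 467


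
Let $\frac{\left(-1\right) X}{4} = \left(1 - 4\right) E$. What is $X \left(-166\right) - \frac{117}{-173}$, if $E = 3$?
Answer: $- \frac{1033731}{173} \approx -5975.3$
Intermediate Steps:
$X = 36$ ($X = - 4 \left(1 - 4\right) 3 = - 4 \left(\left(-3\right) 3\right) = \left(-4\right) \left(-9\right) = 36$)
$X \left(-166\right) - \frac{117}{-173} = 36 \left(-166\right) - \frac{117}{-173} = -5976 - - \frac{117}{173} = -5976 + \frac{117}{173} = - \frac{1033731}{173}$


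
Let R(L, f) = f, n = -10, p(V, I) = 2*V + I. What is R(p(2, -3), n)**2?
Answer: 100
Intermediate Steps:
p(V, I) = I + 2*V
R(p(2, -3), n)**2 = (-10)**2 = 100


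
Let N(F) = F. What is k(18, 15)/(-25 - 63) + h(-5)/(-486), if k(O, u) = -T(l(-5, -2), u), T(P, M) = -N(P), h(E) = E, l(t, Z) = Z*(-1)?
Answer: -133/10692 ≈ -0.012439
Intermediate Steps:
l(t, Z) = -Z
T(P, M) = -P
k(O, u) = 2 (k(O, u) = -(-1)*(-1*(-2)) = -(-1)*2 = -1*(-2) = 2)
k(18, 15)/(-25 - 63) + h(-5)/(-486) = 2/(-25 - 63) - 5/(-486) = 2/(-88) - 5*(-1/486) = 2*(-1/88) + 5/486 = -1/44 + 5/486 = -133/10692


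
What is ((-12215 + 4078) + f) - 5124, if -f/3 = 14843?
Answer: -57790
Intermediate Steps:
f = -44529 (f = -3*14843 = -44529)
((-12215 + 4078) + f) - 5124 = ((-12215 + 4078) - 44529) - 5124 = (-8137 - 44529) - 5124 = -52666 - 5124 = -57790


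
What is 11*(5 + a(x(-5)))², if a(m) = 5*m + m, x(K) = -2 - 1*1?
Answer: 1859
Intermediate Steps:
x(K) = -3 (x(K) = -2 - 1 = -3)
a(m) = 6*m
11*(5 + a(x(-5)))² = 11*(5 + 6*(-3))² = 11*(5 - 18)² = 11*(-13)² = 11*169 = 1859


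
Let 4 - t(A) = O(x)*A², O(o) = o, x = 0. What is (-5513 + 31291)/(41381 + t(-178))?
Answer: 25778/41385 ≈ 0.62288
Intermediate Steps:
t(A) = 4 (t(A) = 4 - 0*A² = 4 - 1*0 = 4 + 0 = 4)
(-5513 + 31291)/(41381 + t(-178)) = (-5513 + 31291)/(41381 + 4) = 25778/41385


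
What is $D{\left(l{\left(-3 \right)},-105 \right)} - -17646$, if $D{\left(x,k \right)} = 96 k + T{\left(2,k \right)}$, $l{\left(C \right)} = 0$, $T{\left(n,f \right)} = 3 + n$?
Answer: $7571$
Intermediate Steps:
$D{\left(x,k \right)} = 5 + 96 k$ ($D{\left(x,k \right)} = 96 k + \left(3 + 2\right) = 96 k + 5 = 5 + 96 k$)
$D{\left(l{\left(-3 \right)},-105 \right)} - -17646 = \left(5 + 96 \left(-105\right)\right) - -17646 = \left(5 - 10080\right) + 17646 = -10075 + 17646 = 7571$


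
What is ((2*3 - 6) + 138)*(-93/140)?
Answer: -6417/70 ≈ -91.671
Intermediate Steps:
((2*3 - 6) + 138)*(-93/140) = ((6 - 6) + 138)*(-93*1/140) = (0 + 138)*(-93/140) = 138*(-93/140) = -6417/70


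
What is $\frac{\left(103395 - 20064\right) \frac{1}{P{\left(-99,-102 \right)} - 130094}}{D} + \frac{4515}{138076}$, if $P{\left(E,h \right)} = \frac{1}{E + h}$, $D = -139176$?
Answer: $\frac{456492942631671}{13958327637393320} \approx 0.032704$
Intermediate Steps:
$\frac{\left(103395 - 20064\right) \frac{1}{P{\left(-99,-102 \right)} - 130094}}{D} + \frac{4515}{138076} = \frac{\left(103395 - 20064\right) \frac{1}{\frac{1}{-99 - 102} - 130094}}{-139176} + \frac{4515}{138076} = \frac{83331}{\frac{1}{-201} - 130094} \left(- \frac{1}{139176}\right) + 4515 \cdot \frac{1}{138076} = \frac{83331}{- \frac{1}{201} - 130094} \left(- \frac{1}{139176}\right) + \frac{4515}{138076} = \frac{83331}{- \frac{26148895}{201}} \left(- \frac{1}{139176}\right) + \frac{4515}{138076} = 83331 \left(- \frac{201}{26148895}\right) \left(- \frac{1}{139176}\right) + \frac{4515}{138076} = \left(- \frac{16749531}{26148895}\right) \left(- \frac{1}{139176}\right) + \frac{4515}{138076} = \frac{1861059}{404366512280} + \frac{4515}{138076} = \frac{456492942631671}{13958327637393320}$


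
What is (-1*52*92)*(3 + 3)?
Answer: -28704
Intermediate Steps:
(-1*52*92)*(3 + 3) = -52*92*6 = -4784*6 = -28704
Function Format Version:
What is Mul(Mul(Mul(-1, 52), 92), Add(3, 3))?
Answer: -28704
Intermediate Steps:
Mul(Mul(Mul(-1, 52), 92), Add(3, 3)) = Mul(Mul(-52, 92), 6) = Mul(-4784, 6) = -28704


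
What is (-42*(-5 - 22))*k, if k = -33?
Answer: -37422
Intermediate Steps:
(-42*(-5 - 22))*k = -42*(-5 - 22)*(-33) = -42*(-27)*(-33) = 1134*(-33) = -37422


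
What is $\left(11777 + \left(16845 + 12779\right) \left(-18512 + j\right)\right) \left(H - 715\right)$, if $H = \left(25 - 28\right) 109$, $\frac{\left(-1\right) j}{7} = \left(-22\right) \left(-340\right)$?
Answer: $2187679365742$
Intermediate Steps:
$j = -52360$ ($j = - 7 \left(\left(-22\right) \left(-340\right)\right) = \left(-7\right) 7480 = -52360$)
$H = -327$ ($H = \left(25 - 28\right) 109 = \left(-3\right) 109 = -327$)
$\left(11777 + \left(16845 + 12779\right) \left(-18512 + j\right)\right) \left(H - 715\right) = \left(11777 + \left(16845 + 12779\right) \left(-18512 - 52360\right)\right) \left(-327 - 715\right) = \left(11777 + 29624 \left(-70872\right)\right) \left(-1042\right) = \left(11777 - 2099512128\right) \left(-1042\right) = \left(-2099500351\right) \left(-1042\right) = 2187679365742$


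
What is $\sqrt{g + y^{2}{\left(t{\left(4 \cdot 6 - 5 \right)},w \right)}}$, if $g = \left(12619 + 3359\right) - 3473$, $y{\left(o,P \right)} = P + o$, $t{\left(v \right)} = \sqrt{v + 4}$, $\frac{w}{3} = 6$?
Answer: $6 \sqrt{357 + \sqrt{23}} \approx 114.13$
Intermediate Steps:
$w = 18$ ($w = 3 \cdot 6 = 18$)
$t{\left(v \right)} = \sqrt{4 + v}$
$g = 12505$ ($g = 15978 - 3473 = 12505$)
$\sqrt{g + y^{2}{\left(t{\left(4 \cdot 6 - 5 \right)},w \right)}} = \sqrt{12505 + \left(18 + \sqrt{4 + \left(4 \cdot 6 - 5\right)}\right)^{2}} = \sqrt{12505 + \left(18 + \sqrt{4 + \left(24 - 5\right)}\right)^{2}} = \sqrt{12505 + \left(18 + \sqrt{4 + 19}\right)^{2}} = \sqrt{12505 + \left(18 + \sqrt{23}\right)^{2}}$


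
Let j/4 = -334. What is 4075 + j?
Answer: 2739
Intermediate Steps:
j = -1336 (j = 4*(-334) = -1336)
4075 + j = 4075 - 1336 = 2739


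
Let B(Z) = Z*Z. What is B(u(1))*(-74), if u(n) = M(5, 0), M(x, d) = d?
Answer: 0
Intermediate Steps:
u(n) = 0
B(Z) = Z**2
B(u(1))*(-74) = 0**2*(-74) = 0*(-74) = 0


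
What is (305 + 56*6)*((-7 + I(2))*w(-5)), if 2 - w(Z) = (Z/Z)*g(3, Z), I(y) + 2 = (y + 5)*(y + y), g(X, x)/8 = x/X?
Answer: 560234/3 ≈ 1.8674e+5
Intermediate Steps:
g(X, x) = 8*x/X (g(X, x) = 8*(x/X) = 8*x/X)
I(y) = -2 + 2*y*(5 + y) (I(y) = -2 + (y + 5)*(y + y) = -2 + (5 + y)*(2*y) = -2 + 2*y*(5 + y))
w(Z) = 2 - 8*Z/3 (w(Z) = 2 - Z/Z*8*Z/3 = 2 - 8*Z*(⅓) = 2 - 8*Z/3)
(305 + 56*6)*((-7 + I(2))*w(-5)) = (305 + 56*6)*((-7 + (-2 + 2*2² + 10*2))*(2 - 8/3*(-5))) = (305 + 336)*((-7 + (-2 + 2*4 + 20))*(2 + 40/3)) = 641*((-7 + (-2 + 8 + 20))*(46/3)) = 641*((-7 + 26)*(46/3)) = 641*(19*(46/3)) = 641*(874/3) = 560234/3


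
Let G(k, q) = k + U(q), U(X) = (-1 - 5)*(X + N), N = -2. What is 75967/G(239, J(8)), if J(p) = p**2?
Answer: -75967/133 ≈ -571.18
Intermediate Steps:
U(X) = 12 - 6*X (U(X) = (-1 - 5)*(X - 2) = -6*(-2 + X) = 12 - 6*X)
G(k, q) = 12 + k - 6*q (G(k, q) = k + (12 - 6*q) = 12 + k - 6*q)
75967/G(239, J(8)) = 75967/(12 + 239 - 6*8**2) = 75967/(12 + 239 - 6*64) = 75967/(12 + 239 - 384) = 75967/(-133) = 75967*(-1/133) = -75967/133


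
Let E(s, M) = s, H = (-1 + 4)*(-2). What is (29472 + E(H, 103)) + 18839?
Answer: 48305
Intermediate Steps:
H = -6 (H = 3*(-2) = -6)
(29472 + E(H, 103)) + 18839 = (29472 - 6) + 18839 = 29466 + 18839 = 48305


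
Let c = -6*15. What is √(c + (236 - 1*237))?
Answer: I*√91 ≈ 9.5394*I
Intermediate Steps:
c = -90
√(c + (236 - 1*237)) = √(-90 + (236 - 1*237)) = √(-90 + (236 - 237)) = √(-90 - 1) = √(-91) = I*√91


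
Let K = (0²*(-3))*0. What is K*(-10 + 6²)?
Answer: 0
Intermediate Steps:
K = 0 (K = (0*(-3))*0 = 0*0 = 0)
K*(-10 + 6²) = 0*(-10 + 6²) = 0*(-10 + 36) = 0*26 = 0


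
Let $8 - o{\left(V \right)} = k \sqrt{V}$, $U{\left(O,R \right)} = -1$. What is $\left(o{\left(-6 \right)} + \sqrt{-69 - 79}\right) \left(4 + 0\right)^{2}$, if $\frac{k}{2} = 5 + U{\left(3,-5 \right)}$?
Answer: $128 - 128 i \sqrt{6} + 32 i \sqrt{37} \approx 128.0 - 118.89 i$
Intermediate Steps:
$k = 8$ ($k = 2 \left(5 - 1\right) = 2 \cdot 4 = 8$)
$o{\left(V \right)} = 8 - 8 \sqrt{V}$
$\left(o{\left(-6 \right)} + \sqrt{-69 - 79}\right) \left(4 + 0\right)^{2} = \left(\left(8 - 8 \sqrt{-6}\right) + \sqrt{-69 - 79}\right) \left(4 + 0\right)^{2} = \left(\left(8 - 8 i \sqrt{6}\right) + \sqrt{-148}\right) 4^{2} = \left(\left(8 - 8 i \sqrt{6}\right) + 2 i \sqrt{37}\right) 16 = \left(8 - 8 i \sqrt{6} + 2 i \sqrt{37}\right) 16 = 128 - 128 i \sqrt{6} + 32 i \sqrt{37}$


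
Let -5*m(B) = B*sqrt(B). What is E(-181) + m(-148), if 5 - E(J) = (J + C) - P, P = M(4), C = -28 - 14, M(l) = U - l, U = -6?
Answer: 218 + 296*I*sqrt(37)/5 ≈ 218.0 + 360.1*I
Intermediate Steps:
M(l) = -6 - l
C = -42
P = -10 (P = -6 - 1*4 = -6 - 4 = -10)
m(B) = -B**(3/2)/5 (m(B) = -B*sqrt(B)/5 = -B**(3/2)/5)
E(J) = 37 - J (E(J) = 5 - ((J - 42) - 1*(-10)) = 5 - ((-42 + J) + 10) = 5 - (-32 + J) = 5 + (32 - J) = 37 - J)
E(-181) + m(-148) = (37 - 1*(-181)) - (-296)*I*sqrt(37)/5 = (37 + 181) - (-296)*I*sqrt(37)/5 = 218 + 296*I*sqrt(37)/5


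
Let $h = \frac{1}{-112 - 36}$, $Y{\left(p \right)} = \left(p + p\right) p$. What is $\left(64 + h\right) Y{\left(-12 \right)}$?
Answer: $\frac{681912}{37} \approx 18430.0$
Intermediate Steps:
$Y{\left(p \right)} = 2 p^{2}$ ($Y{\left(p \right)} = 2 p p = 2 p^{2}$)
$h = - \frac{1}{148}$ ($h = \frac{1}{-148} = - \frac{1}{148} \approx -0.0067568$)
$\left(64 + h\right) Y{\left(-12 \right)} = \left(64 - \frac{1}{148}\right) 2 \left(-12\right)^{2} = \frac{9471 \cdot 2 \cdot 144}{148} = \frac{9471}{148} \cdot 288 = \frac{681912}{37}$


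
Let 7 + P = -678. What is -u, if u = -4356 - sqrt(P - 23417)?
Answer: 4356 + 3*I*sqrt(2678) ≈ 4356.0 + 155.25*I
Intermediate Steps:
P = -685 (P = -7 - 678 = -685)
u = -4356 - 3*I*sqrt(2678) (u = -4356 - sqrt(-685 - 23417) = -4356 - sqrt(-24102) = -4356 - 3*I*sqrt(2678) ≈ -4356.0 - 155.25*I)
-u = -(-4356 - 3*I*sqrt(2678)) = 4356 + 3*I*sqrt(2678)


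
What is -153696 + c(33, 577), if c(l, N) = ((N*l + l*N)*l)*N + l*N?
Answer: 724984707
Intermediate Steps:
c(l, N) = N*l + 2*N**2*l**2 (c(l, N) = ((N*l + N*l)*l)*N + N*l = ((2*N*l)*l)*N + N*l = (2*N*l**2)*N + N*l = 2*N**2*l**2 + N*l = N*l + 2*N**2*l**2)
-153696 + c(33, 577) = -153696 + 577*33*(1 + 2*577*33) = -153696 + 577*33*(1 + 38082) = -153696 + 577*33*38083 = -153696 + 725138403 = 724984707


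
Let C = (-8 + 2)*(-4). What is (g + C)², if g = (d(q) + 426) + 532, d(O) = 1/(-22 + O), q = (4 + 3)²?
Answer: 703045225/729 ≈ 9.6440e+5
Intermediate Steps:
q = 49 (q = 7² = 49)
C = 24 (C = -6*(-4) = 24)
g = 25867/27 (g = (1/(-22 + 49) + 426) + 532 = (1/27 + 426) + 532 = 11503/27 + 532 = 25867/27 ≈ 958.04)
(g + C)² = (25867/27 + 24)² = (26515/27)² = 703045225/729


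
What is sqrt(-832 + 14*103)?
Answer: sqrt(610) ≈ 24.698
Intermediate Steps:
sqrt(-832 + 14*103) = sqrt(-832 + 1442) = sqrt(610)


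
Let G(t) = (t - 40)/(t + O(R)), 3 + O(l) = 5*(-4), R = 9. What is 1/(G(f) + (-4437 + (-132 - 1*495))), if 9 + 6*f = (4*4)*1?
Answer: -131/663151 ≈ -0.00019754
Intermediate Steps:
O(l) = -23 (O(l) = -3 + 5*(-4) = -3 - 20 = -23)
f = 7/6 (f = -3/2 + ((4*4)*1)/6 = -3/2 + (16*1)/6 = -3/2 + (⅙)*16 = -3/2 + 8/3 = 7/6 ≈ 1.1667)
G(t) = (-40 + t)/(-23 + t) (G(t) = (t - 40)/(t - 23) = (-40 + t)/(-23 + t))
1/(G(f) + (-4437 + (-132 - 1*495))) = 1/((-40 + 7/6)/(-23 + 7/6) + (-4437 + (-132 - 1*495))) = 1/(-233/6/(-131/6) + (-4437 + (-132 - 495))) = 1/(-6/131*(-233/6) + (-4437 - 627)) = 1/(233/131 - 5064) = 1/(-663151/131) = -131/663151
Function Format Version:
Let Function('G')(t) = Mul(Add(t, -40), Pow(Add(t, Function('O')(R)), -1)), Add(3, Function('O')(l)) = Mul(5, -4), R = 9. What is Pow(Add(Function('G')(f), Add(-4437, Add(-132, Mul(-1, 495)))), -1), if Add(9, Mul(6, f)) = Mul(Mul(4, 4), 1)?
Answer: Rational(-131, 663151) ≈ -0.00019754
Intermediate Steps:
Function('O')(l) = -23 (Function('O')(l) = Add(-3, Mul(5, -4)) = Add(-3, -20) = -23)
f = Rational(7, 6) (f = Add(Rational(-3, 2), Mul(Rational(1, 6), Mul(Mul(4, 4), 1))) = Add(Rational(-3, 2), Mul(Rational(1, 6), Mul(16, 1))) = Add(Rational(-3, 2), Mul(Rational(1, 6), 16)) = Add(Rational(-3, 2), Rational(8, 3)) = Rational(7, 6) ≈ 1.1667)
Function('G')(t) = Mul(Pow(Add(-23, t), -1), Add(-40, t)) (Function('G')(t) = Mul(Add(t, -40), Pow(Add(t, -23), -1)) = Mul(Add(-40, t), Pow(Add(-23, t), -1)) = Mul(Pow(Add(-23, t), -1), Add(-40, t)))
Pow(Add(Function('G')(f), Add(-4437, Add(-132, Mul(-1, 495)))), -1) = Pow(Add(Mul(Pow(Add(-23, Rational(7, 6)), -1), Add(-40, Rational(7, 6))), Add(-4437, Add(-132, Mul(-1, 495)))), -1) = Pow(Add(Mul(Pow(Rational(-131, 6), -1), Rational(-233, 6)), Add(-4437, Add(-132, -495))), -1) = Pow(Add(Mul(Rational(-6, 131), Rational(-233, 6)), Add(-4437, -627)), -1) = Pow(Add(Rational(233, 131), -5064), -1) = Pow(Rational(-663151, 131), -1) = Rational(-131, 663151)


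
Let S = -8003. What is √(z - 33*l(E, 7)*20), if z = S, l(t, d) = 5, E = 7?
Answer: I*√11303 ≈ 106.32*I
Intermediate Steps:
z = -8003
√(z - 33*l(E, 7)*20) = √(-8003 - 33*5*20) = √(-8003 - 165*20) = √(-8003 - 3300) = √(-11303) = I*√11303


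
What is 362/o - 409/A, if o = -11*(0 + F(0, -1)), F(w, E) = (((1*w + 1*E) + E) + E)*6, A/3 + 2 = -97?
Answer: 952/297 ≈ 3.2054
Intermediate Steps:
A = -297 (A = -6 + 3*(-97) = -6 - 291 = -297)
F(w, E) = 6*w + 18*E (F(w, E) = (((w + E) + E) + E)*6 = (((E + w) + E) + E)*6 = ((w + 2*E) + E)*6 = (w + 3*E)*6 = 6*w + 18*E)
o = 198 (o = -11*(0 + (6*0 + 18*(-1))) = -11*(0 + (0 - 18)) = -11*(0 - 18) = -11*(-18) = 198)
362/o - 409/A = 362/198 - 409/(-297) = 362*(1/198) - 409*(-1/297) = 181/99 + 409/297 = 952/297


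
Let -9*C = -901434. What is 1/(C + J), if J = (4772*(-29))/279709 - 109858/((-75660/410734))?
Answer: 1763565245/1228398796123559 ≈ 1.4357e-6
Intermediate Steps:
C = 300478/3 (C = -⅑*(-901434) = 300478/3 ≈ 1.0016e+5)
J = 3155283830683567/5290695735 (J = -138388*1/279709 - 109858/((-75660*1/410734)) = -138388/279709 - 109858/(-37830/205367) = -138388/279709 - 109858*(-205367/37830) = -138388/279709 + 11280603943/18915 = 3155283830683567/5290695735 ≈ 5.9638e+5)
1/(C + J) = 1/(300478/3 + 3155283830683567/5290695735) = 1/(1228398796123559/1763565245) = 1763565245/1228398796123559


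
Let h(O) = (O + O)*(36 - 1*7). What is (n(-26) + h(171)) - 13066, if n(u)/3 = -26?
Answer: -3226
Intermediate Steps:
h(O) = 58*O (h(O) = (2*O)*(36 - 7) = (2*O)*29 = 58*O)
n(u) = -78 (n(u) = 3*(-26) = -78)
(n(-26) + h(171)) - 13066 = (-78 + 58*171) - 13066 = (-78 + 9918) - 13066 = 9840 - 13066 = -3226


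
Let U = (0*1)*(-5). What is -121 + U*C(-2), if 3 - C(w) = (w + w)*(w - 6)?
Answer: -121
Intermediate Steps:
C(w) = 3 - 2*w*(-6 + w) (C(w) = 3 - (w + w)*(w - 6) = 3 - 2*w*(-6 + w))
U = 0 (U = 0*(-5) = 0)
-121 + U*C(-2) = -121 + 0*(3 - 2*(-2)² + 12*(-2)) = -121 + 0*(3 - 2*4 - 24) = -121 + 0*(3 - 8 - 24) = -121 + 0*(-29) = -121 + 0 = -121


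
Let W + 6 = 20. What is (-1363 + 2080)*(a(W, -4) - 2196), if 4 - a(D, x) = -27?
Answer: -1552305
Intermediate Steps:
W = 14 (W = -6 + 20 = 14)
a(D, x) = 31 (a(D, x) = 4 - 1*(-27) = 4 + 27 = 31)
(-1363 + 2080)*(a(W, -4) - 2196) = (-1363 + 2080)*(31 - 2196) = 717*(-2165) = -1552305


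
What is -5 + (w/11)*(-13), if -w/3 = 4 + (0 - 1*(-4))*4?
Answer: 725/11 ≈ 65.909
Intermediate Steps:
w = -60 (w = -3*(4 + (0 - 1*(-4))*4) = -3*(4 + (0 + 4)*4) = -3*(4 + 4*4) = -3*(4 + 16) = -3*20 = -60)
-5 + (w/11)*(-13) = -5 - 60/11*(-13) = -5 + 780/11 = 725/11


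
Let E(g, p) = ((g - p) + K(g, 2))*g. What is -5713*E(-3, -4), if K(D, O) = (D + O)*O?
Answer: -17139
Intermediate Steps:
K(D, O) = O*(D + O)
E(g, p) = g*(4 - p + 3*g) (E(g, p) = ((g - p) + 2*(g + 2))*g = ((g - p) + 2*(2 + g))*g = ((g - p) + (4 + 2*g))*g = (4 - p + 3*g)*g = g*(4 - p + 3*g))
-5713*E(-3, -4) = -(-17139)*(4 - 1*(-4) + 3*(-3)) = -(-17139)*(4 + 4 - 9) = -(-17139)*(-1) = -5713*3 = -17139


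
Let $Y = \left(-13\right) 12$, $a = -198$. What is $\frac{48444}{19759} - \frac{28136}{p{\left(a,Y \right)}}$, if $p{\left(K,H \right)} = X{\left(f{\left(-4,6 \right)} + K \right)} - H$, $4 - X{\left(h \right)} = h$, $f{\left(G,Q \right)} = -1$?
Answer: $- \frac{538547828}{7093481} \approx -75.922$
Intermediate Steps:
$X{\left(h \right)} = 4 - h$
$Y = -156$
$p{\left(K,H \right)} = 5 - H - K$ ($p{\left(K,H \right)} = \left(4 - \left(-1 + K\right)\right) - H = \left(5 - K\right) - H = 5 - H - K$)
$\frac{48444}{19759} - \frac{28136}{p{\left(a,Y \right)}} = \frac{48444}{19759} - \frac{28136}{5 - -156 - -198} = 48444 \cdot \frac{1}{19759} - \frac{28136}{5 + 156 + 198} = \frac{48444}{19759} - \frac{28136}{359} = - \frac{538547828}{7093481}$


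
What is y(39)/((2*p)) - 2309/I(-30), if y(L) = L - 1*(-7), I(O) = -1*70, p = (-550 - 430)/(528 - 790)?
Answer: 9588/245 ≈ 39.135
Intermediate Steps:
p = 490/131 (p = -980/(-262) = -980*(-1/262) = 490/131 ≈ 3.7405)
I(O) = -70
y(L) = 7 + L (y(L) = L + 7 = 7 + L)
y(39)/((2*p)) - 2309/I(-30) = (7 + 39)/((2*(490/131))) - 2309/(-70) = 46/(980/131) - 2309*(-1/70) = 46*(131/980) + 2309/70 = 3013/490 + 2309/70 = 9588/245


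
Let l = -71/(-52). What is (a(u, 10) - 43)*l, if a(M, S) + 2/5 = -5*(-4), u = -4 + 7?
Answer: -639/20 ≈ -31.950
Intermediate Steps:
l = 71/52 (l = -71*(-1/52) = 71/52 ≈ 1.3654)
u = 3
a(M, S) = 98/5 (a(M, S) = -2/5 - 5*(-4) = -2/5 + 20 = 98/5)
(a(u, 10) - 43)*l = (98/5 - 43)*(71/52) = -117/5*71/52 = -639/20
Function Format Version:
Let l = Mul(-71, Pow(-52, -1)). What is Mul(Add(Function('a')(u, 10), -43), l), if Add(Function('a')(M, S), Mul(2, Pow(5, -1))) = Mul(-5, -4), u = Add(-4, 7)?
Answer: Rational(-639, 20) ≈ -31.950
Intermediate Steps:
l = Rational(71, 52) (l = Mul(-71, Rational(-1, 52)) = Rational(71, 52) ≈ 1.3654)
u = 3
Function('a')(M, S) = Rational(98, 5) (Function('a')(M, S) = Add(Rational(-2, 5), Mul(-5, -4)) = Add(Rational(-2, 5), 20) = Rational(98, 5))
Mul(Add(Function('a')(u, 10), -43), l) = Mul(Add(Rational(98, 5), -43), Rational(71, 52)) = Mul(Rational(-117, 5), Rational(71, 52)) = Rational(-639, 20)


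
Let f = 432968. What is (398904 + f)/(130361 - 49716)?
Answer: 831872/80645 ≈ 10.315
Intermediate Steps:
(398904 + f)/(130361 - 49716) = (398904 + 432968)/(130361 - 49716) = 831872/80645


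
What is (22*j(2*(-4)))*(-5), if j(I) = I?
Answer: 880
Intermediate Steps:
(22*j(2*(-4)))*(-5) = (22*(2*(-4)))*(-5) = (22*(-8))*(-5) = -176*(-5) = 880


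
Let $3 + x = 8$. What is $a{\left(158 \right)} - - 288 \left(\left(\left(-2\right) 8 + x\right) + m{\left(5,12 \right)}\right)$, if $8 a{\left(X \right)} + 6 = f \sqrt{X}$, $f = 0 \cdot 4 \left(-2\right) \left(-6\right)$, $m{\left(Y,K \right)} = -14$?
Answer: $- \frac{28803}{4} \approx -7200.8$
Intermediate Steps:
$x = 5$ ($x = -3 + 8 = 5$)
$f = 0$ ($f = 0 \left(-2\right) \left(-6\right) = 0 \left(-6\right) = 0$)
$a{\left(X \right)} = - \frac{3}{4}$ ($a{\left(X \right)} = - \frac{3}{4} + \frac{0 \sqrt{X}}{8} = - \frac{3}{4} + \frac{1}{8} \cdot 0 = - \frac{3}{4} + 0 = - \frac{3}{4}$)
$a{\left(158 \right)} - - 288 \left(\left(\left(-2\right) 8 + x\right) + m{\left(5,12 \right)}\right) = - \frac{3}{4} - - 288 \left(\left(\left(-2\right) 8 + 5\right) - 14\right) = - \frac{3}{4} - - 288 \left(\left(-16 + 5\right) - 14\right) = - \frac{3}{4} - - 288 \left(-11 - 14\right) = - \frac{3}{4} - \left(-288\right) \left(-25\right) = - \frac{3}{4} - 7200 = - \frac{28803}{4}$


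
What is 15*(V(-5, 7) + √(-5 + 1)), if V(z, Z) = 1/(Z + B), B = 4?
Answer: 15/11 + 30*I ≈ 1.3636 + 30.0*I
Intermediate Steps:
V(z, Z) = 1/(4 + Z) (V(z, Z) = 1/(Z + 4) = 1/(4 + Z))
15*(V(-5, 7) + √(-5 + 1)) = 15*(1/(4 + 7) + √(-5 + 1)) = 15*(1/11 + √(-4)) = 15*(1/11 + 2*I) = 15/11 + 30*I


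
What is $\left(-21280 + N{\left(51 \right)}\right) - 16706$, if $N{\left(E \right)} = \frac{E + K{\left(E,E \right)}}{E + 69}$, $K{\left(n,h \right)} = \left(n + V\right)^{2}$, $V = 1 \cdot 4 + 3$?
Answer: $- \frac{910981}{24} \approx -37958.0$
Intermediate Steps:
$V = 7$ ($V = 4 + 3 = 7$)
$K{\left(n,h \right)} = \left(7 + n\right)^{2}$ ($K{\left(n,h \right)} = \left(n + 7\right)^{2} = \left(7 + n\right)^{2}$)
$N{\left(E \right)} = \frac{E + \left(7 + E\right)^{2}}{69 + E}$ ($N{\left(E \right)} = \frac{E + \left(7 + E\right)^{2}}{E + 69} = \frac{E + \left(7 + E\right)^{2}}{69 + E}$)
$\left(-21280 + N{\left(51 \right)}\right) - 16706 = \left(-21280 + \frac{51 + \left(7 + 51\right)^{2}}{69 + 51}\right) - 16706 = \left(-21280 + \frac{51 + 58^{2}}{120}\right) - 16706 = \left(-21280 + \frac{51 + 3364}{120}\right) - 16706 = \left(-21280 + \frac{1}{120} \cdot 3415\right) - 16706 = \left(-21280 + \frac{683}{24}\right) - 16706 = - \frac{510037}{24} - 16706 = - \frac{910981}{24}$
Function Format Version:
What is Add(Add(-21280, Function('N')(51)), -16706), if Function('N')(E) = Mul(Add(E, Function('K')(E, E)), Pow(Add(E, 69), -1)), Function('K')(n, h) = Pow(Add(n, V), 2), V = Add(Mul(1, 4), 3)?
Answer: Rational(-910981, 24) ≈ -37958.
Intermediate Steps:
V = 7 (V = Add(4, 3) = 7)
Function('K')(n, h) = Pow(Add(7, n), 2) (Function('K')(n, h) = Pow(Add(n, 7), 2) = Pow(Add(7, n), 2))
Function('N')(E) = Mul(Pow(Add(69, E), -1), Add(E, Pow(Add(7, E), 2))) (Function('N')(E) = Mul(Add(E, Pow(Add(7, E), 2)), Pow(Add(E, 69), -1)) = Mul(Add(E, Pow(Add(7, E), 2)), Pow(Add(69, E), -1)) = Mul(Pow(Add(69, E), -1), Add(E, Pow(Add(7, E), 2))))
Add(Add(-21280, Function('N')(51)), -16706) = Add(Add(-21280, Mul(Pow(Add(69, 51), -1), Add(51, Pow(Add(7, 51), 2)))), -16706) = Add(Add(-21280, Mul(Pow(120, -1), Add(51, Pow(58, 2)))), -16706) = Add(Add(-21280, Mul(Rational(1, 120), Add(51, 3364))), -16706) = Add(Add(-21280, Mul(Rational(1, 120), 3415)), -16706) = Add(Add(-21280, Rational(683, 24)), -16706) = Add(Rational(-510037, 24), -16706) = Rational(-910981, 24)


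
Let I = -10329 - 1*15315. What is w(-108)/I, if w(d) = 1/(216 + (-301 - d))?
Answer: -1/589812 ≈ -1.6955e-6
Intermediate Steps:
w(d) = 1/(-85 - d)
I = -25644 (I = -10329 - 15315 = -25644)
w(-108)/I = -1/(85 - 108)/(-25644) = -1/(-23)*(-1/25644) = -1*(-1/23)*(-1/25644) = (1/23)*(-1/25644) = -1/589812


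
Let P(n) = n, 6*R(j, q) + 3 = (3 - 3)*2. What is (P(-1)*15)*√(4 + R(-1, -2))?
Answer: -15*√14/2 ≈ -28.062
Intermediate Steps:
R(j, q) = -½ (R(j, q) = -½ + ((3 - 3)*2)/6 = -½ + (0*2)/6 = -½ + (⅙)*0 = -½ + 0 = -½)
(P(-1)*15)*√(4 + R(-1, -2)) = (-1*15)*√(4 - ½) = -15*√14/2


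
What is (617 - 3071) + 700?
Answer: -1754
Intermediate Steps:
(617 - 3071) + 700 = -2454 + 700 = -1754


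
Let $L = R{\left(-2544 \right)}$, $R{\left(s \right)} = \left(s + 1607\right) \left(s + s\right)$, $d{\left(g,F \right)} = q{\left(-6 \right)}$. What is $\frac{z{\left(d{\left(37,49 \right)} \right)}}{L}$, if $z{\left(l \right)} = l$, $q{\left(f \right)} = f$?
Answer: $- \frac{1}{794576} \approx -1.2585 \cdot 10^{-6}$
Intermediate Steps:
$d{\left(g,F \right)} = -6$
$R{\left(s \right)} = 2 s \left(1607 + s\right)$ ($R{\left(s \right)} = \left(1607 + s\right) 2 s = 2 s \left(1607 + s\right)$)
$L = 4767456$ ($L = 2 \left(-2544\right) \left(1607 - 2544\right) = 2 \left(-2544\right) \left(-937\right) = 4767456$)
$\frac{z{\left(d{\left(37,49 \right)} \right)}}{L} = - \frac{6}{4767456} = \left(-6\right) \frac{1}{4767456} = - \frac{1}{794576}$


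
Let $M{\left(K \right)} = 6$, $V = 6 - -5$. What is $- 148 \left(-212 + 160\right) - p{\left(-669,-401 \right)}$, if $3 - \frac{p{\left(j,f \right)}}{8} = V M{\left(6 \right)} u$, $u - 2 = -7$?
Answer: $5032$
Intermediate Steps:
$u = -5$ ($u = 2 - 7 = -5$)
$V = 11$ ($V = 6 + 5 = 11$)
$p{\left(j,f \right)} = 2664$ ($p{\left(j,f \right)} = 24 - 8 \cdot 11 \cdot 6 \left(-5\right) = 24 - 8 \cdot 66 \left(-5\right) = 24 - -2640 = 24 + 2640 = 2664$)
$- 148 \left(-212 + 160\right) - p{\left(-669,-401 \right)} = - 148 \left(-212 + 160\right) - 2664 = \left(-148\right) \left(-52\right) - 2664 = 7696 - 2664 = 5032$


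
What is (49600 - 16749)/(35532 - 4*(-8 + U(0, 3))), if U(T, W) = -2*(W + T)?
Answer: 4693/5084 ≈ 0.92309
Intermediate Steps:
U(T, W) = -2*T - 2*W (U(T, W) = -2*(T + W) = -2*T - 2*W)
(49600 - 16749)/(35532 - 4*(-8 + U(0, 3))) = (49600 - 16749)/(35532 - 4*(-8 + (-2*0 - 2*3))) = 32851/(35532 - 4*(-8 + (0 - 6))) = 32851/(35532 - 4*(-8 - 6)) = 32851/(35532 - 4*(-14)) = 32851/(35532 + 56) = 32851/35588 = 32851*(1/35588) = 4693/5084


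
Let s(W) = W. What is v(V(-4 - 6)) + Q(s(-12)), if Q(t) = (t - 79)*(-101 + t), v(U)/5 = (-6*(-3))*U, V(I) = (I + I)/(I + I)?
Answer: 10373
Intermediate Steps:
V(I) = 1 (V(I) = (2*I)/((2*I)) = (2*I)*(1/(2*I)) = 1)
v(U) = 90*U (v(U) = 5*((-6*(-3))*U) = 5*(18*U) = 90*U)
Q(t) = (-101 + t)*(-79 + t) (Q(t) = (-79 + t)*(-101 + t) = (-101 + t)*(-79 + t))
v(V(-4 - 6)) + Q(s(-12)) = 90*1 + (7979 + (-12)**2 - 180*(-12)) = 90 + (7979 + 144 + 2160) = 90 + 10283 = 10373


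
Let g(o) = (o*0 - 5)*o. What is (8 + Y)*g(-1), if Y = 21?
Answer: 145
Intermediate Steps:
g(o) = -5*o (g(o) = (0 - 5)*o = -5*o)
(8 + Y)*g(-1) = (8 + 21)*(-5*(-1)) = 29*5 = 145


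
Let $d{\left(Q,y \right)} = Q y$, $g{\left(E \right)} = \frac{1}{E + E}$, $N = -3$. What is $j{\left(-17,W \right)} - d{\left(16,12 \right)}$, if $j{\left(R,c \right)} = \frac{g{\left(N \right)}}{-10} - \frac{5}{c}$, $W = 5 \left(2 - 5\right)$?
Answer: $- \frac{3833}{20} \approx -191.65$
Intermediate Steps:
$g{\left(E \right)} = \frac{1}{2 E}$
$W = -15$ ($W = 5 \left(-3\right) = -15$)
$j{\left(R,c \right)} = \frac{1}{60} - \frac{5}{c}$ ($j{\left(R,c \right)} = \frac{\frac{1}{2} \frac{1}{-3}}{-10} - \frac{5}{c} = \frac{1}{2} \left(- \frac{1}{3}\right) \left(- \frac{1}{10}\right) - \frac{5}{c} = \left(- \frac{1}{6}\right) \left(- \frac{1}{10}\right) - \frac{5}{c} = \frac{1}{60} - \frac{5}{c}$)
$j{\left(-17,W \right)} - d{\left(16,12 \right)} = \frac{-300 - 15}{60 \left(-15\right)} - 16 \cdot 12 = \frac{1}{60} \left(- \frac{1}{15}\right) \left(-315\right) - 192 = \frac{7}{20} - 192 = - \frac{3833}{20}$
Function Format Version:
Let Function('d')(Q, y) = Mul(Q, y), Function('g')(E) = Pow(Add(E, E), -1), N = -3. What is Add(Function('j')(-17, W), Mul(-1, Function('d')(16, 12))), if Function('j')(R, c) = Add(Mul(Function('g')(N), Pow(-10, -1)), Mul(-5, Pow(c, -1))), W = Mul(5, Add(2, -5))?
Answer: Rational(-3833, 20) ≈ -191.65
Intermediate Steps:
Function('g')(E) = Mul(Rational(1, 2), Pow(E, -1)) (Function('g')(E) = Pow(Mul(2, E), -1) = Mul(Rational(1, 2), Pow(E, -1)))
W = -15 (W = Mul(5, -3) = -15)
Function('j')(R, c) = Add(Rational(1, 60), Mul(-5, Pow(c, -1))) (Function('j')(R, c) = Add(Mul(Mul(Rational(1, 2), Pow(-3, -1)), Pow(-10, -1)), Mul(-5, Pow(c, -1))) = Add(Mul(Mul(Rational(1, 2), Rational(-1, 3)), Rational(-1, 10)), Mul(-5, Pow(c, -1))) = Add(Mul(Rational(-1, 6), Rational(-1, 10)), Mul(-5, Pow(c, -1))) = Add(Rational(1, 60), Mul(-5, Pow(c, -1))))
Add(Function('j')(-17, W), Mul(-1, Function('d')(16, 12))) = Add(Mul(Rational(1, 60), Pow(-15, -1), Add(-300, -15)), Mul(-1, Mul(16, 12))) = Add(Mul(Rational(1, 60), Rational(-1, 15), -315), Mul(-1, 192)) = Add(Rational(7, 20), -192) = Rational(-3833, 20)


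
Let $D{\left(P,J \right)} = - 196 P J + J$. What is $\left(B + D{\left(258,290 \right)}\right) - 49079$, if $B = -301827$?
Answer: $-15015336$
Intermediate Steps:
$D{\left(P,J \right)} = J - 196 J P$ ($D{\left(P,J \right)} = - 196 J P + J = J - 196 J P$)
$\left(B + D{\left(258,290 \right)}\right) - 49079 = \left(-301827 + 290 \left(1 - 50568\right)\right) - 49079 = \left(-301827 + 290 \left(-50567\right)\right) - 49079 = \left(-301827 - 14664430\right) - 49079 = -14966257 - 49079 = -15015336$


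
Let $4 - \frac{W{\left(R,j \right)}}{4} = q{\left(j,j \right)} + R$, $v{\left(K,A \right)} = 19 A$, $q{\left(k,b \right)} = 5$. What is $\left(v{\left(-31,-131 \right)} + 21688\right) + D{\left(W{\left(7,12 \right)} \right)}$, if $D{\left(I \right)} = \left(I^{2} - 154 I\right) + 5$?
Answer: $25156$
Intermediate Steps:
$W{\left(R,j \right)} = -4 - 4 R$ ($W{\left(R,j \right)} = 16 - 4 \left(5 + R\right) = 16 - \left(20 + 4 R\right) = -4 - 4 R$)
$D{\left(I \right)} = 5 + I^{2} - 154 I$
$\left(v{\left(-31,-131 \right)} + 21688\right) + D{\left(W{\left(7,12 \right)} \right)} = \left(19 \left(-131\right) + 21688\right) + \left(5 + \left(-4 - 28\right)^{2} - 154 \left(-4 - 28\right)\right) = \left(-2489 + 21688\right) + \left(5 + \left(-4 - 28\right)^{2} - 154 \left(-4 - 28\right)\right) = 19199 + \left(5 + \left(-32\right)^{2} - -4928\right) = 19199 + \left(5 + 1024 + 4928\right) = 19199 + 5957 = 25156$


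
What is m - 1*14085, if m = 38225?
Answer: 24140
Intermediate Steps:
m - 1*14085 = 38225 - 1*14085 = 38225 - 14085 = 24140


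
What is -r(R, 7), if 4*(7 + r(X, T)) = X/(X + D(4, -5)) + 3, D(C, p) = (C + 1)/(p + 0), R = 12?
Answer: 263/44 ≈ 5.9773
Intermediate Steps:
D(C, p) = (1 + C)/p
r(X, T) = -25/4 + X/(4*(-1 + X)) (r(X, T) = -7 + (X/(X + (1 + 4)/(-5)) + 3)/4 = -7 + (X/(X - ⅕*5) + 3)/4 = -7 + (X/(X - 1) + 3)/4 = -7 + (X/(-1 + X) + 3)/4 = -7 + (3 + X/(-1 + X))/4 = -7 + (¾ + X/(4*(-1 + X))) = -25/4 + X/(4*(-1 + X)))
-r(R, 7) = -(25 - 24*12)/(4*(-1 + 12)) = -(25 - 288)/(4*11) = -(-263)/(4*11) = -1*(-263/44) = 263/44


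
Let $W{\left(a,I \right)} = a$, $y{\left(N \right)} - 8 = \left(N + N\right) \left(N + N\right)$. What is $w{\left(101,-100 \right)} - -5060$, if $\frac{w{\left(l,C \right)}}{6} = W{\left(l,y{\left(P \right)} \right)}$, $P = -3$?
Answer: $5666$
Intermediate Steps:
$y{\left(N \right)} = 8 + 4 N^{2}$ ($y{\left(N \right)} = 8 + \left(N + N\right) \left(N + N\right) = 8 + 2 N 2 N = 8 + 4 N^{2}$)
$w{\left(l,C \right)} = 6 l$
$w{\left(101,-100 \right)} - -5060 = 6 \cdot 101 - -5060 = 606 + 5060 = 5666$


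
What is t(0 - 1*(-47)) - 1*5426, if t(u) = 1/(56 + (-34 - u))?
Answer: -135651/25 ≈ -5426.0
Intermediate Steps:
t(u) = 1/(22 - u)
t(0 - 1*(-47)) - 1*5426 = -1/(-22 + (0 - 1*(-47))) - 1*5426 = -1/(-22 + (0 + 47)) - 5426 = -1/(-22 + 47) - 5426 = -1/25 - 5426 = -135651/25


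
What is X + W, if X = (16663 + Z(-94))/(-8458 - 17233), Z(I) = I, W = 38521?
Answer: 989626442/25691 ≈ 38520.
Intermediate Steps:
X = -16569/25691 (X = (16663 - 94)/(-8458 - 17233) = 16569/(-25691) = 16569*(-1/25691) = -16569/25691 ≈ -0.64493)
X + W = -16569/25691 + 38521 = 989626442/25691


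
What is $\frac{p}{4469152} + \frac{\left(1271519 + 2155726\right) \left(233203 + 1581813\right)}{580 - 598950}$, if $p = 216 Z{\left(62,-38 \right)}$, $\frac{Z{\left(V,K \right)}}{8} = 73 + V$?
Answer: $- \frac{1639173351202794}{157677269} \approx -1.0396 \cdot 10^{7}$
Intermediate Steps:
$Z{\left(V,K \right)} = 584 + 8 V$ ($Z{\left(V,K \right)} = 8 \left(73 + V\right) = 584 + 8 V$)
$p = 233280$ ($p = 216 \left(584 + 8 \cdot 62\right) = 216 \left(584 + 496\right) = 216 \cdot 1080 = 233280$)
$\frac{p}{4469152} + \frac{\left(1271519 + 2155726\right) \left(233203 + 1581813\right)}{580 - 598950} = \frac{233280}{4469152} + \frac{\left(1271519 + 2155726\right) \left(233203 + 1581813\right)}{580 - 598950} = 233280 \cdot \frac{1}{4469152} + \frac{3427245 \cdot 1815016}{580 - 598950} = \frac{7290}{139661} + \frac{6220504510920}{-598370} = \frac{7290}{139661} + 6220504510920 \left(- \frac{1}{598370}\right) = \frac{7290}{139661} - \frac{11736800964}{1129} = - \frac{1639173351202794}{157677269}$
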